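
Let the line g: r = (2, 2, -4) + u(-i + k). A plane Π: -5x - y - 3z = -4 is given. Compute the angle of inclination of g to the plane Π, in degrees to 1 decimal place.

sin θ = |n·v| / (|n||v|) = |2| / (√35 · √2) = 0.23905.
θ ≈ 13.8°.

13.8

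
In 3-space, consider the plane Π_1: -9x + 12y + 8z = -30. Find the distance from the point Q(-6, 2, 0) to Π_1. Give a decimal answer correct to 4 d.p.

6.3529

n·Q − d = (-9)·(-6) + (12)·(2) + (8)·(0) − (-30) = 108; |n| = √289.
Distance = |108| / √289 = 108/√289 ≈ 6.3529.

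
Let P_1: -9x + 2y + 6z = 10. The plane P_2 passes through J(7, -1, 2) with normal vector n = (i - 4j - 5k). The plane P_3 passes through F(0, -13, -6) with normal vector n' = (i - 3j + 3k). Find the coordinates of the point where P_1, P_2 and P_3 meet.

(0, -4, 3)

P_2: n·r = n·J gives x - 4y - 5z = 1.
P_3: n'·r = n'·F gives x - 3y + 3z = 21.
Solving the 3×3 linear system -9x + 2y + 6z = 10, x - 4y - 5z = 1, x - 3y + 3z = 21 (e.g. by elimination or Cramer's rule, determinant = 233) gives (0, -4, 3).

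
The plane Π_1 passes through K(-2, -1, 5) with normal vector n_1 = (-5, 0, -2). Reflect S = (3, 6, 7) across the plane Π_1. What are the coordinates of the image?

(-7, 6, 3)

Π_1: n_1·r = n_1·K gives -5x - 2z = 0.
λ = (n·S − d)/|n|² = (-29 − 0)/29 = -1.
Reflection = S − 2λn = (3, 6, 7) − (-2)·(-5, 0, -2) = (-7, 6, 3).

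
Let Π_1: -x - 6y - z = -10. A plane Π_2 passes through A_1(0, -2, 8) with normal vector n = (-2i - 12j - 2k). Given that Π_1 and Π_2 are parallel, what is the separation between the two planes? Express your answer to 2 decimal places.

2.27

Π_2: n·r = n·A_1 gives -2x - 12y - 2z = 8.
Rescale Π_2 by 1/2: -x - 6y - z = 4. Then distance = |-10 − 4| / √38 ≈ 2.27.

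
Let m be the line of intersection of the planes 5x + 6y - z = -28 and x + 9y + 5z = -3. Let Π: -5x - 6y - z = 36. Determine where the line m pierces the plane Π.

Direction of m: (5, 6, -1) × (1, 9, 5) = (39, -26, 39).
A point on m: solving the two plane equations with x = -22 gives (-22, 11, -16).
Substitute r = (-22, 11, -16) + t(39, -26, 39) into the plane: 60 + (-78)t = 36, so t = 4/13.
Intersection: (-22, 11, -16) + (4/13)·(39, -26, 39) = (-10, 3, -4).

(-10, 3, -4)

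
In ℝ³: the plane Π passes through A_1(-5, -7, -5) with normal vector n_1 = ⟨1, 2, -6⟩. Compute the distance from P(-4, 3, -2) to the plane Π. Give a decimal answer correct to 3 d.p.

0.469

Π: n_1·r = n_1·A_1 gives x + 2y - 6z = 11.
n·P − d = (1)·(-4) + (2)·(3) + (-6)·(-2) − 11 = 3; |n| = √41.
Distance = |3| / √41 = 3/√41 ≈ 0.469.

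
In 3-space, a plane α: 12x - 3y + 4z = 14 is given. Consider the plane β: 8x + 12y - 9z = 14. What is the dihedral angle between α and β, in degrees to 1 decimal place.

83.8

cos θ = |n₁·n₂| / (|n₁||n₂|) = |24| / (√169 · √289).
θ = arccos(0.10860) ≈ 83.8°.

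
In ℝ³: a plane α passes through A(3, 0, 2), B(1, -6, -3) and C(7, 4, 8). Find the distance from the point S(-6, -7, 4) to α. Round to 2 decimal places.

AB = (-2, -6, -5), AC = (4, 4, 6); a normal to α is AB × AC = (-16, -8, 16).
Using A: α has equation -16x - 8y + 16z = -16.
n·S − d = (-16)·(-6) + (-8)·(-7) + (16)·(4) − (-16) = 232; |n| = √576.
Distance = |232| / √576 = 232/√576 ≈ 9.67.

9.67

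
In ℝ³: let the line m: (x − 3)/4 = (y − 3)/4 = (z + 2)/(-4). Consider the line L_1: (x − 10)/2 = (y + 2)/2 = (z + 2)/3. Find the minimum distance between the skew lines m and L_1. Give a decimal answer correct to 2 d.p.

8.49

m has direction (4, 4, -4) through (3, 3, -2).
L_1 has direction (2, 2, 3) through (10, -2, -2).
Common perpendicular direction n = (4, 4, -4) × (2, 2, 3) = (20, -20, 0).
With w = (10, -2, -2) − (3, 3, -2) = (7, -5, 0), w · n = 240.
Distance = |w · n| / |n| = |240| / √800 ≈ 8.49.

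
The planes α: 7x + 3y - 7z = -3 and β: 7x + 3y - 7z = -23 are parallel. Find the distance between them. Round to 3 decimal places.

Same normal n = (7, 3, -7) with |n| = √107; distance = |-3 − (-23)| / |n| = 20/√107 ≈ 1.933.

1.933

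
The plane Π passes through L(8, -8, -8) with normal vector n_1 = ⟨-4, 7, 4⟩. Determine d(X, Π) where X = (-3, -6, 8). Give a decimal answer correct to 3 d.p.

13.556

Π: n_1·r = n_1·L gives -4x + 7y + 4z = -120.
n·X − d = (-4)·(-3) + (7)·(-6) + (4)·(8) − (-120) = 122; |n| = √81.
Distance = |122| / √81 = 122/√81 ≈ 13.556.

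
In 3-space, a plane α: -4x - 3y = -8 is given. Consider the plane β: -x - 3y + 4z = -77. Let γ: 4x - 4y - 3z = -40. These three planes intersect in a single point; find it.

(-7, 12, -12)

Solving the 3×3 linear system -4x - 3y = -8, -x - 3y + 4z = -77, 4x - 4y - 3z = -40 (e.g. by elimination or Cramer's rule, determinant = -139) gives (-7, 12, -12).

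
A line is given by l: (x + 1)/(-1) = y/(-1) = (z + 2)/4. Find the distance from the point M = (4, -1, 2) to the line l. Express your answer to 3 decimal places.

5.831

l has direction (-1, -1, 4) through (-1, 0, -2).
Taking (-1, 0, -2) on l with direction v = (-1, -1, 4): w = M − (-1, 0, -2) = (5, -1, 4), and w × v = (0, -24, -6).
Distance = |w × v| / |v| = √612 / √18 ≈ 5.831.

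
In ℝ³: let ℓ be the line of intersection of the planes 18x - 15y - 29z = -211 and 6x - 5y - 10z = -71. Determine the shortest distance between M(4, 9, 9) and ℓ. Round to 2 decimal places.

7.98

Direction of ℓ: (18, -15, -29) × (6, -5, -10) = (5, 6, 0).
A point on ℓ: solving the two plane equations with x = -6 gives (-6, 3, 2).
Taking (-6, 3, 2) on ℓ with direction v = (5, 6, 0): w = M − (-6, 3, 2) = (10, 6, 7), and w × v = (-42, 35, 30).
Distance = |w × v| / |v| = √3889 / √61 ≈ 7.98.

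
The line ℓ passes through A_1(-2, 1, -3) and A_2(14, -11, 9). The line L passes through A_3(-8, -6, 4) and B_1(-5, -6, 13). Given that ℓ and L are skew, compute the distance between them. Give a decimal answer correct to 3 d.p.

10.553

A direction vector for ℓ is A_2 − A_1 = (16, -12, 12).
A direction vector for L is B_1 − A_3 = (3, 0, 9).
Common perpendicular direction n = (16, -12, 12) × (3, 0, 9) = (-108, -108, 36).
With w = (-8, -6, 4) − (-2, 1, -3) = (-6, -7, 7), w · n = 1656.
Distance = |w · n| / |n| = |1656| / √24624 ≈ 10.553.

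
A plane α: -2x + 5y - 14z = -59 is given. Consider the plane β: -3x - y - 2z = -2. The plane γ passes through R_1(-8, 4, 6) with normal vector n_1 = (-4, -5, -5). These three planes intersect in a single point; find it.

(-3, 1, 5)

γ: n_1·r = n_1·R_1 gives -4x - 5y - 5z = -18.
Solving the 3×3 linear system -2x + 5y - 14z = -59, -3x - y - 2z = -2, -4x - 5y - 5z = -18 (e.g. by elimination or Cramer's rule, determinant = -179) gives (-3, 1, 5).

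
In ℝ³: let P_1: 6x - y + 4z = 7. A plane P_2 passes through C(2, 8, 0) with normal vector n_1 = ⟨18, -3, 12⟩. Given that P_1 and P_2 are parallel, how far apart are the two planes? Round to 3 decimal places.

0.412

P_2: n_1·r = n_1·C gives 18x - 3y + 12z = 12.
Rescale P_2 by 1/3: 6x - y + 4z = 4. Then distance = |7 − 4| / √53 ≈ 0.412.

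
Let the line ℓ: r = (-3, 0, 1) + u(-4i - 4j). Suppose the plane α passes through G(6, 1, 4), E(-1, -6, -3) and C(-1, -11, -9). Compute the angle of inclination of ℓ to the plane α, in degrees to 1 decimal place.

GE = (-7, -7, -7), GC = (-7, -12, -13); a normal to α is GE × GC = (7, -42, 35).
Using G: α has equation 7x - 42y + 35z = 140.
sin θ = |n·v| / (|n||v|) = |140| / (√3038 · √32) = 0.44901.
θ ≈ 26.7°.

26.7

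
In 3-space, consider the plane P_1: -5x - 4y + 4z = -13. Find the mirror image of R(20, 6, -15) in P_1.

λ = (n·R − d)/|n|² = (-184 − (-13))/57 = -3.
Reflection = R − 2λn = (20, 6, -15) − (-6)·(-5, -4, 4) = (-10, -18, 9).

(-10, -18, 9)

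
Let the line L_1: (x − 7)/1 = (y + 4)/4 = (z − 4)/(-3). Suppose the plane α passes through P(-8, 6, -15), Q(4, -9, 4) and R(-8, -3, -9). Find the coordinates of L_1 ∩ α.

L_1 has direction (1, 4, -3) through (7, -4, 4).
PQ = (12, -15, 19), PR = (0, -9, 6); a normal to α is PQ × PR = (81, -72, -108).
Using P: α has equation 81x - 72y - 108z = 540.
Substitute r = (7, -4, 4) + t(1, 4, -3) into the plane: 423 + 117t = 540, so t = 1.
Intersection: (7, -4, 4) + 1·(1, 4, -3) = (8, 0, 1).

(8, 0, 1)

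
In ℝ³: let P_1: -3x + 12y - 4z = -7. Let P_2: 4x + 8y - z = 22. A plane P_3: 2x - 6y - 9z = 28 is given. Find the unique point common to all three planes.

(5, 0, -2)

Solving the 3×3 linear system -3x + 12y - 4z = -7, 4x + 8y - z = 22, 2x - 6y - 9z = 28 (e.g. by elimination or Cramer's rule, determinant = 802) gives (5, 0, -2).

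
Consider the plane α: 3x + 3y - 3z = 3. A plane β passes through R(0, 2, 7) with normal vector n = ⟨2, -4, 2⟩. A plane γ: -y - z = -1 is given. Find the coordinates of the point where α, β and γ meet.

β: n·r = n·R gives 2x - 4y + 2z = 6.
Solving the 3×3 linear system 3x + 3y - 3z = 3, 2x - 4y + 2z = 6, -y - z = -1 (e.g. by elimination or Cramer's rule, determinant = 30) gives (2, 0, 1).

(2, 0, 1)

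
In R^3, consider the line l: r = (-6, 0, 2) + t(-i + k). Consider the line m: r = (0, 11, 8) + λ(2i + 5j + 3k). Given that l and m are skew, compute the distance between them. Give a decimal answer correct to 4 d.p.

Common perpendicular direction n = (-1, 0, 1) × (2, 5, 3) = (-5, 5, -5).
With w = (0, 11, 8) − (-6, 0, 2) = (6, 11, 6), w · n = -5.
Distance = |w · n| / |n| = |-5| / √75 ≈ 0.5774.

0.5774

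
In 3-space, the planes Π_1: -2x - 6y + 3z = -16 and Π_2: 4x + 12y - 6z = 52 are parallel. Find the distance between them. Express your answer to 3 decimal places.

Rescale Π_2 by 1/(-2): -2x - 6y + 3z = -26. Then distance = |-16 − (-26)| / √49 ≈ 1.429.

1.429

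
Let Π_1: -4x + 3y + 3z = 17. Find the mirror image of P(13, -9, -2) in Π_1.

λ = (n·P − d)/|n|² = (-85 − 17)/34 = -3.
Reflection = P − 2λn = (13, -9, -2) − (-6)·(-4, 3, 3) = (-11, 9, 16).

(-11, 9, 16)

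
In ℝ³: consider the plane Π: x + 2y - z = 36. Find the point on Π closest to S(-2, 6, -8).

(1, 12, -11)

Foot = S − λn with λ = (n·S − d)/|n|² = (18 − 36)/6 = -3.
Foot = (-2, 6, -8) − (-3)·(1, 2, -1) = (1, 12, -11).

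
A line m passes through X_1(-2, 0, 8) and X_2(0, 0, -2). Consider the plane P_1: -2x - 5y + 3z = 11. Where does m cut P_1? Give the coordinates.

A direction vector for m is X_2 − X_1 = (2, 0, -10).
Substitute r = (-2, 0, 8) + t(2, 0, -10) into the plane: 28 + (-34)t = 11, so t = 1/2.
Intersection: (-2, 0, 8) + (1/2)·(2, 0, -10) = (-1, 0, 3).

(-1, 0, 3)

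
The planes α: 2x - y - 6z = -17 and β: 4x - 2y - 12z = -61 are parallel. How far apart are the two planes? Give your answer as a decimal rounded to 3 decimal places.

Rescale β by 1/2: 2x - y - 6z = -61/2. Then distance = |-17 − (-61/2)| / √41 ≈ 2.108.

2.108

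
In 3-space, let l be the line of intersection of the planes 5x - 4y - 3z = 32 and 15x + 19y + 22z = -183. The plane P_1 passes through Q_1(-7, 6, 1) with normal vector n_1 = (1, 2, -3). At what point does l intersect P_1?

Direction of l: (5, -4, -3) × (15, 19, 22) = (-31, -155, 155).
A point on l: solving the two plane equations with x = -1 gives (-1, -10, 1).
P_1: n_1·r = n_1·Q_1 gives x + 2y - 3z = 2.
Substitute r = (-1, -10, 1) + t(-31, -155, 155) into the plane: -24 + (-806)t = 2, so t = -1/31.
Intersection: (-1, -10, 1) + (-1/31)·(-31, -155, 155) = (0, -5, -4).

(0, -5, -4)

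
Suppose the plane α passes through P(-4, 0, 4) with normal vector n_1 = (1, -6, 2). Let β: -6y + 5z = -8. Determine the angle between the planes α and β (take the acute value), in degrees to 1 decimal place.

23.1

α: n_1·r = n_1·P gives x - 6y + 2z = 4.
cos θ = |n₁·n₂| / (|n₁||n₂|) = |46| / (√41 · √61).
θ = arccos(0.91982) ≈ 23.1°.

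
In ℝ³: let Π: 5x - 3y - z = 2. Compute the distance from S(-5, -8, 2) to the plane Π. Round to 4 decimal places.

0.8452

n·S − d = (5)·(-5) + (-3)·(-8) + (-1)·(2) − 2 = -5; |n| = √35.
Distance = |-5| / √35 = 5/√35 ≈ 0.8452.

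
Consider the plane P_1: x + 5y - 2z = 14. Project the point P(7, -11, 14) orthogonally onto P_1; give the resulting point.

Foot = P − λn with λ = (n·P − d)/|n|² = (-76 − 14)/30 = -3.
Foot = (7, -11, 14) − (-3)·(1, 5, -2) = (10, 4, 8).

(10, 4, 8)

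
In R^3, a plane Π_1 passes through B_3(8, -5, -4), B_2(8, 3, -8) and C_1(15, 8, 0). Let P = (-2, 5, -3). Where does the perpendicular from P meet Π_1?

B_3B_2 = (0, 8, -4), B_3C_1 = (7, 13, 4); a normal to Π_1 is B_3B_2 × B_3C_1 = (84, -28, -56).
Using B_3: Π_1 has equation 84x - 28y - 56z = 1036.
Foot = P − λn with λ = (n·P − d)/|n|² = (-140 − 1036)/10976 = -3/28.
Foot = (-2, 5, -3) − (-3/28)·(84, -28, -56) = (7, 2, -9).

(7, 2, -9)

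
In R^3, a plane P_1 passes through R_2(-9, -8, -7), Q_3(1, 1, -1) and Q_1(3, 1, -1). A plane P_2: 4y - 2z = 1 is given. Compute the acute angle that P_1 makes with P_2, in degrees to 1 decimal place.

R_2Q_3 = (10, 9, 6), R_2Q_1 = (12, 9, 6); a normal to P_1 is R_2Q_3 × R_2Q_1 = (0, 12, -18).
Using R_2: P_1 has equation 12y - 18z = 30.
cos θ = |n₁·n₂| / (|n₁||n₂|) = |84| / (√468 · √20).
θ = arccos(0.86824) ≈ 29.7°.

29.7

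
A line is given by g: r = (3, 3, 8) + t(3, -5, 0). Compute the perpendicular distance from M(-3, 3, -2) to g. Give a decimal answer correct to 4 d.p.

Taking (3, 3, 8) on g with direction v = (3, -5, 0): w = M − (3, 3, 8) = (-6, 0, -10), and w × v = (-50, -30, 30).
Distance = |w × v| / |v| = √4300 / √34 ≈ 11.2459.

11.2459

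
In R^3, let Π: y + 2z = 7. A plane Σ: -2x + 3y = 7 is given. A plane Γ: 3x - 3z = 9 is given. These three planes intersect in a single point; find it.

(4, 5, 1)

Solving the 3×3 linear system y + 2z = 7, -2x + 3y = 7, 3x - 3z = 9 (e.g. by elimination or Cramer's rule, determinant = -24) gives (4, 5, 1).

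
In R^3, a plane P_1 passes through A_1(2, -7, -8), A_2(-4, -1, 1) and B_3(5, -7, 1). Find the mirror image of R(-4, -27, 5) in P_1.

A_1A_2 = (-6, 6, 9), A_1B_3 = (3, 0, 9); a normal to P_1 is A_1A_2 × A_1B_3 = (54, 81, -18).
Using A_1: P_1 has equation 54x + 81y - 18z = -315.
λ = (n·R − d)/|n|² = (-2493 − (-315))/9801 = -2/9.
Reflection = R − 2λn = (-4, -27, 5) − (-4/9)·(54, 81, -18) = (20, 9, -3).

(20, 9, -3)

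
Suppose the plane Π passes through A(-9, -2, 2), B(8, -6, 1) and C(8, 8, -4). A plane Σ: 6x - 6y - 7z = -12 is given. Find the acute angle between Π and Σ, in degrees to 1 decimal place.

AB = (17, -4, -1), AC = (17, 10, -6); a normal to Π is AB × AC = (34, 85, 238).
Using A: Π has equation 34x + 85y + 238z = 0.
cos θ = |n₁·n₂| / (|n₁||n₂|) = |-1972| / (√65025 · √121).
θ = arccos(0.70303) ≈ 45.3°.

45.3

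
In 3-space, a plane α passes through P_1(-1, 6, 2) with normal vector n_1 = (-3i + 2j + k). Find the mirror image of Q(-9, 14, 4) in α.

(9, 2, -2)

α: n_1·r = n_1·P_1 gives -3x + 2y + z = 17.
λ = (n·Q − d)/|n|² = (59 − 17)/14 = 3.
Reflection = Q − 2λn = (-9, 14, 4) − 6·(-3, 2, 1) = (9, 2, -2).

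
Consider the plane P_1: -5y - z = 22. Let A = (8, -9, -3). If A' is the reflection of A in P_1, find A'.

(8, 1, -1)

λ = (n·A − d)/|n|² = (48 − 22)/26 = 1.
Reflection = A − 2λn = (8, -9, -3) − 2·(0, -5, -1) = (8, 1, -1).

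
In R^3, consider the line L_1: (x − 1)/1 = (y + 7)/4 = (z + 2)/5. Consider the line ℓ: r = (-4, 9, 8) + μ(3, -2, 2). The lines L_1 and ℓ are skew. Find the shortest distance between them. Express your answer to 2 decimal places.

L_1 has direction (1, 4, 5) through (1, -7, -2).
Common perpendicular direction n = (1, 4, 5) × (3, -2, 2) = (18, 13, -14).
With w = (-4, 9, 8) − (1, -7, -2) = (-5, 16, 10), w · n = -22.
Distance = |w · n| / |n| = |-22| / √689 ≈ 0.84.

0.84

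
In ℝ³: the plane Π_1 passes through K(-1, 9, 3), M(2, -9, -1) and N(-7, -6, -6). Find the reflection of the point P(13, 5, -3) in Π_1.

KM = (3, -18, -4), KN = (-6, -15, -9); a normal to Π_1 is KM × KN = (102, 51, -153).
Using K: Π_1 has equation 102x + 51y - 153z = -102.
λ = (n·P − d)/|n|² = (2040 − (-102))/36414 = 1/17.
Reflection = P − 2λn = (13, 5, -3) − (2/17)·(102, 51, -153) = (1, -1, 15).

(1, -1, 15)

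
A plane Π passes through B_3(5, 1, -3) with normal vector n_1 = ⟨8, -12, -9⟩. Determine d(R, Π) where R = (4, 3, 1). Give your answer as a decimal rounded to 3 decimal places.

Π: n_1·r = n_1·B_3 gives 8x - 12y - 9z = 55.
n·R − d = (8)·(4) + (-12)·(3) + (-9)·(1) − 55 = -68; |n| = √289.
Distance = |-68| / √289 = 68/√289 ≈ 4.000.

4.000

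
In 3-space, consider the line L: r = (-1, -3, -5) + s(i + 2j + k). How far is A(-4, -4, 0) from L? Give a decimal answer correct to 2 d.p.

5.92

Taking (-1, -3, -5) on L with direction v = (1, 2, 1): w = A − (-1, -3, -5) = (-3, -1, 5), and w × v = (-11, 8, -5).
Distance = |w × v| / |v| = √210 / √6 ≈ 5.92.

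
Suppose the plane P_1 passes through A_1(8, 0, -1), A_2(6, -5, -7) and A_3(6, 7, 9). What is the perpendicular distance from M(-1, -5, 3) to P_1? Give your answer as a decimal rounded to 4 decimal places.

A_1A_2 = (-2, -5, -6), A_1A_3 = (-2, 7, 10); a normal to P_1 is A_1A_2 × A_1A_3 = (-8, 32, -24).
Using A_1: P_1 has equation -8x + 32y - 24z = -40.
n·M − d = (-8)·(-1) + (32)·(-5) + (-24)·(3) − (-40) = -184; |n| = √1664.
Distance = |-184| / √1664 = 184/√1664 ≈ 4.5107.

4.5107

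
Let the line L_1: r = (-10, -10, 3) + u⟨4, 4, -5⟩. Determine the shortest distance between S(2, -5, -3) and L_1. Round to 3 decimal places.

6.042

Taking (-10, -10, 3) on L_1 with direction v = (4, 4, -5): w = S − (-10, -10, 3) = (12, 5, -6), and w × v = (-1, 36, 28).
Distance = |w × v| / |v| = √2081 / √57 ≈ 6.042.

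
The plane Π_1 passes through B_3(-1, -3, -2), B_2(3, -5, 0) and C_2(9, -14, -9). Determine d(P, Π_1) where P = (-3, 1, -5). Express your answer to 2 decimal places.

2.97

B_3B_2 = (4, -2, 2), B_3C_2 = (10, -11, -7); a normal to Π_1 is B_3B_2 × B_3C_2 = (36, 48, -24).
Using B_3: Π_1 has equation 36x + 48y - 24z = -132.
n·P − d = (36)·(-3) + (48)·(1) + (-24)·(-5) − (-132) = 192; |n| = √4176.
Distance = |192| / √4176 = 192/√4176 ≈ 2.97.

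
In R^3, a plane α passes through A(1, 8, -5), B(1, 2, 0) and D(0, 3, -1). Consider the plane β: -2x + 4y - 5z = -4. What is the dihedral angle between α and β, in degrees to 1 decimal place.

81.3

AB = (0, -6, 5), AD = (-1, -5, 4); a normal to α is AB × AD = (1, -5, -6).
Using A: α has equation x - 5y - 6z = -9.
cos θ = |n₁·n₂| / (|n₁||n₂|) = |8| / (√62 · √45).
θ = arccos(0.15146) ≈ 81.3°.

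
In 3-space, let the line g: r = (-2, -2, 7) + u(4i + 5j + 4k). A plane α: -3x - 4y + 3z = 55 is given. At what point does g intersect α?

(-6, -7, 3)

Substitute r = (-2, -2, 7) + t(4, 5, 4) into the plane: 35 + (-20)t = 55, so t = -1.
Intersection: (-2, -2, 7) + (-1)·(4, 5, 4) = (-6, -7, 3).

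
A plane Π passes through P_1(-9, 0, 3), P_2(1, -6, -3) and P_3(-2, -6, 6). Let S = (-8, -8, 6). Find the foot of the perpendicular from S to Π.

P_1P_2 = (10, -6, -6), P_1P_3 = (7, -6, 3); a normal to Π is P_1P_2 × P_1P_3 = (-54, -72, -18).
Using P_1: Π has equation -54x - 72y - 18z = 432.
Foot = S − λn with λ = (n·S − d)/|n|² = (900 − 432)/8424 = 1/18.
Foot = (-8, -8, 6) − (1/18)·(-54, -72, -18) = (-5, -4, 7).

(-5, -4, 7)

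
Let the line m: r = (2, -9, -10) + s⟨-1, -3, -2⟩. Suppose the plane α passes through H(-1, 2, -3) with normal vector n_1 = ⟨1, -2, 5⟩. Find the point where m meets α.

(4, -3, -6)

α: n_1·r = n_1·H gives x - 2y + 5z = -20.
Substitute r = (2, -9, -10) + t(-1, -3, -2) into the plane: -30 + (-5)t = -20, so t = -2.
Intersection: (2, -9, -10) + (-2)·(-1, -3, -2) = (4, -3, -6).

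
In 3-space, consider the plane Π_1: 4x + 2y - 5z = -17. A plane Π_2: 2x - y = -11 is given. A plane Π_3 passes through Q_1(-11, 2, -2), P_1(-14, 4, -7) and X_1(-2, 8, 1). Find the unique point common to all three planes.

(-3, 5, 3)

Q_1P_1 = (-3, 2, -5), Q_1X_1 = (9, 6, 3); a normal to Π_3 is Q_1P_1 × Q_1X_1 = (36, -36, -36).
Using Q_1: Π_3 has equation 36x - 36y - 36z = -396.
Solving the 3×3 linear system 4x + 2y - 5z = -17, 2x - y = -11, 36x - 36y - 36z = -396 (e.g. by elimination or Cramer's rule, determinant = 468) gives (-3, 5, 3).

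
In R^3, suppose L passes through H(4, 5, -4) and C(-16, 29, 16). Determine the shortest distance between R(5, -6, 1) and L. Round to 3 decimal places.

11.063

A direction vector for L is C − H = (-20, 24, 20).
Taking (4, 5, -4) on L with direction v = (-20, 24, 20): w = R − (4, 5, -4) = (1, -11, 5), and w × v = (-340, -120, -196).
Distance = |w × v| / |v| = √168416 / √1376 ≈ 11.063.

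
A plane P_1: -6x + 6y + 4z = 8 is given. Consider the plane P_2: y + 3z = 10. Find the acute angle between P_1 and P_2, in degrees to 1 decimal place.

52.6

cos θ = |n₁·n₂| / (|n₁||n₂|) = |18| / (√88 · √10).
θ = arccos(0.60678) ≈ 52.6°.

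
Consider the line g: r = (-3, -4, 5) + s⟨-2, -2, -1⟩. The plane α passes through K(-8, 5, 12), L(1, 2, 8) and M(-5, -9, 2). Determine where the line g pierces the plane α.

(-5, -6, 4)

KL = (9, -3, -4), KM = (3, -14, -10); a normal to α is KL × KM = (-26, 78, -117).
Using K: α has equation -26x + 78y - 117z = -806.
Substitute r = (-3, -4, 5) + t(-2, -2, -1) into the plane: -819 + 13t = -806, so t = 1.
Intersection: (-3, -4, 5) + 1·(-2, -2, -1) = (-5, -6, 4).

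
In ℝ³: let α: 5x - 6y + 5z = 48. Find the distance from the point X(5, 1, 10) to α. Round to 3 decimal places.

2.264

n·X − d = (5)·(5) + (-6)·(1) + (5)·(10) − 48 = 21; |n| = √86.
Distance = |21| / √86 = 21/√86 ≈ 2.264.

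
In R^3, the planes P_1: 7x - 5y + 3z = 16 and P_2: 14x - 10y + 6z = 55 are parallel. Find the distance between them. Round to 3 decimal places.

1.262

Rescale P_2 by 1/2: 7x - 5y + 3z = 55/2. Then distance = |16 − (55/2)| / √83 ≈ 1.262.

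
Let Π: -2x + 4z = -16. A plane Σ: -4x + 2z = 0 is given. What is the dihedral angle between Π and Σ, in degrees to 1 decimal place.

36.9

cos θ = |n₁·n₂| / (|n₁||n₂|) = |16| / (√20 · √20).
θ = arccos(0.80000) ≈ 36.9°.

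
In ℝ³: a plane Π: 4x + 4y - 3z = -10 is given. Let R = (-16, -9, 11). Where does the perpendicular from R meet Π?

(-4, 3, 2)

Foot = R − λn with λ = (n·R − d)/|n|² = (-133 − (-10))/41 = -3.
Foot = (-16, -9, 11) − (-3)·(4, 4, -3) = (-4, 3, 2).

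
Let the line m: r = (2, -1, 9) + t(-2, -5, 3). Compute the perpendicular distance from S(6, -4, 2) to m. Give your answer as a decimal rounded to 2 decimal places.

Taking (2, -1, 9) on m with direction v = (-2, -5, 3): w = S − (2, -1, 9) = (4, -3, -7), and w × v = (-44, 2, -26).
Distance = |w × v| / |v| = √2616 / √38 ≈ 8.30.

8.30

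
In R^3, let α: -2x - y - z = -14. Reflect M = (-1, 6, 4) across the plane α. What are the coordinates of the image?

(3, 8, 6)

λ = (n·M − d)/|n|² = (-8 − (-14))/6 = 1.
Reflection = M − 2λn = (-1, 6, 4) − 2·(-2, -1, -1) = (3, 8, 6).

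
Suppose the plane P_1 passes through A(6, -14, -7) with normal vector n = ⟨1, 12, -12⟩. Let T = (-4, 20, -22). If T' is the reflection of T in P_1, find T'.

P_1: n·r = n·A gives x + 12y - 12z = -78.
λ = (n·T − d)/|n|² = (500 − (-78))/289 = 2.
Reflection = T − 2λn = (-4, 20, -22) − 4·(1, 12, -12) = (-8, -28, 26).

(-8, -28, 26)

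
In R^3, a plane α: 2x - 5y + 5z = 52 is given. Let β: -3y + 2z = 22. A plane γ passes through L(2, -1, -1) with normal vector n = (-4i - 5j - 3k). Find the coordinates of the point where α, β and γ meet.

(6, -6, 2)

γ: n·r = n·L gives -4x - 5y - 3z = 0.
Solving the 3×3 linear system 2x - 5y + 5z = 52, -3y + 2z = 22, -4x - 5y - 3z = 0 (e.g. by elimination or Cramer's rule, determinant = 18) gives (6, -6, 2).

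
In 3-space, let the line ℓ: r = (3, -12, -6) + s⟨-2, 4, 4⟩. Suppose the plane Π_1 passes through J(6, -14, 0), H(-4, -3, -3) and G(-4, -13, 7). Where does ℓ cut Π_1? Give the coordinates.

JH = (-10, 11, -3), JG = (-10, 1, 7); a normal to Π_1 is JH × JG = (80, 100, 100).
Using J: Π_1 has equation 80x + 100y + 100z = -920.
Substitute r = (3, -12, -6) + t(-2, 4, 4) into the plane: -1560 + 640t = -920, so t = 1.
Intersection: (3, -12, -6) + 1·(-2, 4, 4) = (1, -8, -2).

(1, -8, -2)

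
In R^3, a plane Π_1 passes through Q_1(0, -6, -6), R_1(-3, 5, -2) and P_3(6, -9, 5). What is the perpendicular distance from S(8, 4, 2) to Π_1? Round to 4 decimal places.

Q_1R_1 = (-3, 11, 4), Q_1P_3 = (6, -3, 11); a normal to Π_1 is Q_1R_1 × Q_1P_3 = (133, 57, -57).
Using Q_1: Π_1 has equation 133x + 57y - 57z = 0.
n·S − d = (133)·(8) + (57)·(4) + (-57)·(2) − 0 = 1178; |n| = √24187.
Distance = |1178| / √24187 = 1178/√24187 ≈ 7.5745.

7.5745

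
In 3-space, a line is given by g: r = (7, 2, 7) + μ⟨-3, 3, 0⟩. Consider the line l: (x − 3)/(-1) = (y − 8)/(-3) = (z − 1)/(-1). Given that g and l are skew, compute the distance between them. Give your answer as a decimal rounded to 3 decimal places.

l has direction (-1, -3, -1) through (3, 8, 1).
Common perpendicular direction n = (-3, 3, 0) × (-1, -3, -1) = (-3, -3, 12).
With w = (3, 8, 1) − (7, 2, 7) = (-4, 6, -6), w · n = -78.
Distance = |w · n| / |n| = |-78| / √162 ≈ 6.128.

6.128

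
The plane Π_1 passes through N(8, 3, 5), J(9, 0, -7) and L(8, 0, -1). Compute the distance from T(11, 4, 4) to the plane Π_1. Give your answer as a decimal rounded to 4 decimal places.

NJ = (1, -3, -12), NL = (0, -3, -6); a normal to Π_1 is NJ × NL = (-18, 6, -3).
Using N: Π_1 has equation -18x + 6y - 3z = -141.
n·T − d = (-18)·(11) + (6)·(4) + (-3)·(4) − (-141) = -45; |n| = √369.
Distance = |-45| / √369 = 45/√369 ≈ 2.3426.

2.3426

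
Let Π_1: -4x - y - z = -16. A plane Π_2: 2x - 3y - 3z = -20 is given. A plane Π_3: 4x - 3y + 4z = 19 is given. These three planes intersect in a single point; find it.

(2, 3, 5)

Solving the 3×3 linear system -4x - y - z = -16, 2x - 3y - 3z = -20, 4x - 3y + 4z = 19 (e.g. by elimination or Cramer's rule, determinant = 98) gives (2, 3, 5).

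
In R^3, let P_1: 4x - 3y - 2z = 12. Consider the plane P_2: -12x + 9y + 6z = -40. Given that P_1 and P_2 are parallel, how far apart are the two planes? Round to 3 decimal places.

0.248

Rescale P_2 by 1/(-3): 4x - 3y - 2z = 40/3. Then distance = |12 − (40/3)| / √29 ≈ 0.248.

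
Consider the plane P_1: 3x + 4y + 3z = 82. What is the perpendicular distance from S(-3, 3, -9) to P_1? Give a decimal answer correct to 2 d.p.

n·S − d = (3)·(-3) + (4)·(3) + (3)·(-9) − 82 = -106; |n| = √34.
Distance = |-106| / √34 = 106/√34 ≈ 18.18.

18.18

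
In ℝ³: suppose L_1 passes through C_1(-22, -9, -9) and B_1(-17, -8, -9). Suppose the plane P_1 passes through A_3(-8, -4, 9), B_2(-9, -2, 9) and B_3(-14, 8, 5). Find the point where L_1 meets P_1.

(-7, -6, -9)

A direction vector for L_1 is B_1 − C_1 = (5, 1, 0).
A_3B_2 = (-1, 2, 0), A_3B_3 = (-6, 12, -4); a normal to P_1 is A_3B_2 × A_3B_3 = (-8, -4, 0).
Using A_3: P_1 has equation -8x - 4y = 80.
Substitute r = (-22, -9, -9) + t(5, 1, 0) into the plane: 212 + (-44)t = 80, so t = 3.
Intersection: (-22, -9, -9) + 3·(5, 1, 0) = (-7, -6, -9).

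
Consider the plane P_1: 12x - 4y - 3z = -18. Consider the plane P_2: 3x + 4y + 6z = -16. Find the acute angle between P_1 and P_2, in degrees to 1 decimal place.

cos θ = |n₁·n₂| / (|n₁||n₂|) = |2| / (√169 · √61).
θ = arccos(0.01970) ≈ 88.9°.

88.9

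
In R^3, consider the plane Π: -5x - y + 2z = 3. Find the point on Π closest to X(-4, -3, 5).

(1, -2, 3)

Foot = X − λn with λ = (n·X − d)/|n|² = (33 − 3)/30 = 1.
Foot = (-4, -3, 5) − 1·(-5, -1, 2) = (1, -2, 3).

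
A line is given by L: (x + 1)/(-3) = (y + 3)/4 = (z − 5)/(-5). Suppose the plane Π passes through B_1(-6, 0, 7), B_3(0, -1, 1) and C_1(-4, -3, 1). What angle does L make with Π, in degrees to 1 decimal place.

L has direction (-3, 4, -5) through (-1, -3, 5).
B_1B_3 = (6, -1, -6), B_1C_1 = (2, -3, -6); a normal to Π is B_1B_3 × B_1C_1 = (-12, 24, -16).
Using B_1: Π has equation -12x + 24y - 16z = -40.
sin θ = |n·v| / (|n||v|) = |212| / (√976 · √50) = 0.95968.
θ ≈ 73.7°.

73.7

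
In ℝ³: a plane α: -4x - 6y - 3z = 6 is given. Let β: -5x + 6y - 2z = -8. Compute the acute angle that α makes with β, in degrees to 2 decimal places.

cos θ = |n₁·n₂| / (|n₁||n₂|) = |-10| / (√61 · √65).
θ = arccos(0.15881) ≈ 80.86°.

80.86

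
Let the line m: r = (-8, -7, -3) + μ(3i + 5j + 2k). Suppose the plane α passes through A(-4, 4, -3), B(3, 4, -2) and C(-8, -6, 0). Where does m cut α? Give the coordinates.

AB = (7, 0, 1), AC = (-4, -10, 3); a normal to α is AB × AC = (10, -25, -70).
Using A: α has equation 10x - 25y - 70z = 70.
Substitute r = (-8, -7, -3) + t(3, 5, 2) into the plane: 305 + (-235)t = 70, so t = 1.
Intersection: (-8, -7, -3) + 1·(3, 5, 2) = (-5, -2, -1).

(-5, -2, -1)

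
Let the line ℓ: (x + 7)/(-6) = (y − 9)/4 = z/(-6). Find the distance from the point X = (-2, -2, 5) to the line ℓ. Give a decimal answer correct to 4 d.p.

ℓ has direction (-6, 4, -6) through (-7, 9, 0).
Taking (-7, 9, 0) on ℓ with direction v = (-6, 4, -6): w = X − (-7, 9, 0) = (5, -11, 5), and w × v = (46, 0, -46).
Distance = |w × v| / |v| = √4232 / √88 ≈ 6.9348.

6.9348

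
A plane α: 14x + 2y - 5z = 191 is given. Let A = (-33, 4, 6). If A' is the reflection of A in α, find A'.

λ = (n·A − d)/|n|² = (-484 − 191)/225 = -3.
Reflection = A − 2λn = (-33, 4, 6) − (-6)·(14, 2, -5) = (51, 16, -24).

(51, 16, -24)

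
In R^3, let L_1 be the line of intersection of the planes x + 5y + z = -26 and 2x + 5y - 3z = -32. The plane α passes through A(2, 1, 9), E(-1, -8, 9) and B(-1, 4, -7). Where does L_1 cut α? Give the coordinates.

(-2, -5, 1)

Direction of L_1: (1, 5, 1) × (2, 5, -3) = (-20, 5, -5).
A point on L_1: solving the two plane equations with x = -10 gives (-10, -3, -1).
AE = (-3, -9, 0), AB = (-3, 3, -16); a normal to α is AE × AB = (144, -48, -36).
Using A: α has equation 144x - 48y - 36z = -84.
Substitute r = (-10, -3, -1) + t(-20, 5, -5) into the plane: -1260 + (-2940)t = -84, so t = -2/5.
Intersection: (-10, -3, -1) + (-2/5)·(-20, 5, -5) = (-2, -5, 1).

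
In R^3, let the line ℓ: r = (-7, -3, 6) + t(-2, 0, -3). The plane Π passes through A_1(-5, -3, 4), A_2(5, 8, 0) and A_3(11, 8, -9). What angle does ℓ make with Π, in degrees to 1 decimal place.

A_1A_2 = (10, 11, -4), A_1A_3 = (16, 11, -13); a normal to Π is A_1A_2 × A_1A_3 = (-99, 66, -66).
Using A_1: Π has equation -99x + 66y - 66z = 33.
sin θ = |n·v| / (|n||v|) = |396| / (√18513 · √13) = 0.80721.
θ ≈ 53.8°.

53.8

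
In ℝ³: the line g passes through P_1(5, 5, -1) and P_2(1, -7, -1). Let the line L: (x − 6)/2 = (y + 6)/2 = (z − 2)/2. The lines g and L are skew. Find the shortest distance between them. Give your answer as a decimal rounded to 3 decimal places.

A direction vector for g is P_2 − P_1 = (-4, -12, 0).
L has direction (2, 2, 2) through (6, -6, 2).
Common perpendicular direction n = (-4, -12, 0) × (2, 2, 2) = (-24, 8, 16).
With w = (6, -6, 2) − (5, 5, -1) = (1, -11, 3), w · n = -64.
Distance = |w · n| / |n| = |-64| / √896 ≈ 2.138.

2.138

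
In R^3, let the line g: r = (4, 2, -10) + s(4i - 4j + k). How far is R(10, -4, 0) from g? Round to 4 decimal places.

8.3702

Taking (4, 2, -10) on g with direction v = (4, -4, 1): w = R − (4, 2, -10) = (6, -6, 10), and w × v = (34, 34, 0).
Distance = |w × v| / |v| = √2312 / √33 ≈ 8.3702.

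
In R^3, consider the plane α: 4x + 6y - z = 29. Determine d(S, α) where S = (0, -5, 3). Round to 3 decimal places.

n·S − d = (4)·(0) + (6)·(-5) + (-1)·(3) − 29 = -62; |n| = √53.
Distance = |-62| / √53 = 62/√53 ≈ 8.516.

8.516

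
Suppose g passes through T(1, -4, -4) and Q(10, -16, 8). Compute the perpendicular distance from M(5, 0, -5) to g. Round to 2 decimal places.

A direction vector for g is Q − T = (9, -12, 12).
Taking (1, -4, -4) on g with direction v = (9, -12, 12): w = M − (1, -4, -4) = (4, 4, -1), and w × v = (36, -57, -84).
Distance = |w × v| / |v| = √11601 / √369 ≈ 5.61.

5.61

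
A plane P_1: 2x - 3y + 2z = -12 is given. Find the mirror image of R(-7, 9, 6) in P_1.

λ = (n·R − d)/|n|² = (-29 − (-12))/17 = -1.
Reflection = R − 2λn = (-7, 9, 6) − (-2)·(2, -3, 2) = (-3, 3, 10).

(-3, 3, 10)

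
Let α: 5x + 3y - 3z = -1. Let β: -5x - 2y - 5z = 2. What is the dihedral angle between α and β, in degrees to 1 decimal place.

70.6

cos θ = |n₁·n₂| / (|n₁||n₂|) = |-16| / (√43 · √54).
θ = arccos(0.33204) ≈ 70.6°.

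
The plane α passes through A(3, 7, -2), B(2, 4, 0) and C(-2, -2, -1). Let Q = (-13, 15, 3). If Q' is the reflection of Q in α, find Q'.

(17, -3, -9)

AB = (-1, -3, 2), AC = (-5, -9, 1); a normal to α is AB × AC = (15, -9, -6).
Using A: α has equation 15x - 9y - 6z = -6.
λ = (n·Q − d)/|n|² = (-348 − (-6))/342 = -1.
Reflection = Q − 2λn = (-13, 15, 3) − (-2)·(15, -9, -6) = (17, -3, -9).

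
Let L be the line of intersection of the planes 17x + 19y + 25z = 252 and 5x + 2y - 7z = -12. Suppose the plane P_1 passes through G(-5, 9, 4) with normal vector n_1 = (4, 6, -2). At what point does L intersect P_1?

(3, 4, 5)

Direction of L: (17, 19, 25) × (5, 2, -7) = (-183, 244, -61).
A point on L: solving the two plane equations with x = -3 gives (-3, 12, 3).
P_1: n_1·r = n_1·G gives 4x + 6y - 2z = 26.
Substitute r = (-3, 12, 3) + t(-183, 244, -61) into the plane: 54 + 854t = 26, so t = -2/61.
Intersection: (-3, 12, 3) + (-2/61)·(-183, 244, -61) = (3, 4, 5).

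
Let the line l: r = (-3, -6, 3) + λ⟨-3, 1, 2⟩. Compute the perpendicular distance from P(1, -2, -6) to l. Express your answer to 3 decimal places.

Taking (-3, -6, 3) on l with direction v = (-3, 1, 2): w = P − (-3, -6, 3) = (4, 4, -9), and w × v = (17, 19, 16).
Distance = |w × v| / |v| = √906 / √14 ≈ 8.045.

8.045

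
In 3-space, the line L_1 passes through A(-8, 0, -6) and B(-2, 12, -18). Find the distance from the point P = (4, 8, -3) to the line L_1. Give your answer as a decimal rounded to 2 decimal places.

12.78

A direction vector for L_1 is B − A = (6, 12, -12).
Taking (-8, 0, -6) on L_1 with direction v = (6, 12, -12): w = P − (-8, 0, -6) = (12, 8, 3), and w × v = (-132, 162, 96).
Distance = |w × v| / |v| = √52884 / √324 ≈ 12.78.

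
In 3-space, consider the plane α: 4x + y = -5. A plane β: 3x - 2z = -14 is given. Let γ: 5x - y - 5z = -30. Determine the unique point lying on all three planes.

(0, -5, 7)

Solving the 3×3 linear system 4x + y = -5, 3x - 2z = -14, 5x - y - 5z = -30 (e.g. by elimination or Cramer's rule, determinant = -3) gives (0, -5, 7).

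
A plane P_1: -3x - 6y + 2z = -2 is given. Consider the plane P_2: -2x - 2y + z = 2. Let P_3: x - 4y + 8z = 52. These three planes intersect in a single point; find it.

Solving the 3×3 linear system -3x - 6y + 2z = -2, -2x - 2y + z = 2, x - 4y + 8z = 52 (e.g. by elimination or Cramer's rule, determinant = -46) gives (0, 3, 8).

(0, 3, 8)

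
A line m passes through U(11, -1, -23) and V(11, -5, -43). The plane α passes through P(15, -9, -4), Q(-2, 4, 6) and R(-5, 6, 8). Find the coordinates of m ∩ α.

(11, 2, -8)

A direction vector for m is V − U = (0, -4, -20).
PQ = (-17, 13, 10), PR = (-20, 15, 12); a normal to α is PQ × PR = (6, 4, 5).
Using P: α has equation 6x + 4y + 5z = 34.
Substitute r = (11, -1, -23) + t(0, -4, -20) into the plane: -53 + (-116)t = 34, so t = -3/4.
Intersection: (11, -1, -23) + (-3/4)·(0, -4, -20) = (11, 2, -8).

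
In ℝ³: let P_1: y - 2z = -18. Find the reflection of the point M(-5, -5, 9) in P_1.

(-5, -3, 5)

λ = (n·M − d)/|n|² = (-23 − (-18))/5 = -1.
Reflection = M − 2λn = (-5, -5, 9) − (-2)·(0, 1, -2) = (-5, -3, 5).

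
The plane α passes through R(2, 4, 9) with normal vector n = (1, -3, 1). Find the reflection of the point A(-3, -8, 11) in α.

(-9, 10, 5)

α: n·r = n·R gives x - 3y + z = -1.
λ = (n·A − d)/|n|² = (32 − (-1))/11 = 3.
Reflection = A − 2λn = (-3, -8, 11) − 6·(1, -3, 1) = (-9, 10, 5).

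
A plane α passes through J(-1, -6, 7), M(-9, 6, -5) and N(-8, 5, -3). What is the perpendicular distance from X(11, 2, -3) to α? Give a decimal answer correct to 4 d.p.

JM = (-8, 12, -12), JN = (-7, 11, -10); a normal to α is JM × JN = (12, 4, -4).
Using J: α has equation 12x + 4y - 4z = -64.
n·X − d = (12)·(11) + (4)·(2) + (-4)·(-3) − (-64) = 216; |n| = √176.
Distance = |216| / √176 = 216/√176 ≈ 16.2816.

16.2816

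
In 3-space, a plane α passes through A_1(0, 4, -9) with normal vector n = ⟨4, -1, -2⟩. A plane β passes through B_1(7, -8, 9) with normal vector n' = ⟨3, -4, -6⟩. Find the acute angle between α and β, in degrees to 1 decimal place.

α: n·r = n·A_1 gives 4x - y - 2z = 14.
β: n'·r = n'·B_1 gives 3x - 4y - 6z = -1.
cos θ = |n₁·n₂| / (|n₁||n₂|) = |28| / (√21 · √61).
θ = arccos(0.78232) ≈ 38.5°.

38.5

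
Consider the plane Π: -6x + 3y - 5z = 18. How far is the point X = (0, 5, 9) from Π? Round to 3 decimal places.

5.737

n·X − d = (-6)·(0) + (3)·(5) + (-5)·(9) − 18 = -48; |n| = √70.
Distance = |-48| / √70 = 48/√70 ≈ 5.737.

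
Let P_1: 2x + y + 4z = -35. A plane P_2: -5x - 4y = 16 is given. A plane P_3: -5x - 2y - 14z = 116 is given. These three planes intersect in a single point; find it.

Solving the 3×3 linear system 2x + y + 4z = -35, -5x - 4y = 16, -5x - 2y - 14z = 116 (e.g. by elimination or Cramer's rule, determinant = 2) gives (-4, 1, -7).

(-4, 1, -7)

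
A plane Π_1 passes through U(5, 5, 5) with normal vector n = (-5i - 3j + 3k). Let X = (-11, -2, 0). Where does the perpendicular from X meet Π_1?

(-1, 4, -6)

Π_1: n·r = n·U gives -5x - 3y + 3z = -25.
Foot = X − λn with λ = (n·X − d)/|n|² = (61 − (-25))/43 = 2.
Foot = (-11, -2, 0) − 2·(-5, -3, 3) = (-1, 4, -6).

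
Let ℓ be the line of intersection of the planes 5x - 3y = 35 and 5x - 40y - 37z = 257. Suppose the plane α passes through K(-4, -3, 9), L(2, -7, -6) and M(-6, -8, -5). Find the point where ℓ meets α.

(4, -5, -1)

Direction of ℓ: (5, -3, 0) × (5, -40, -37) = (111, 185, -185).
A point on ℓ: solving the two plane equations with x = 1 gives (1, -10, 4).
KL = (6, -4, -15), KM = (-2, -5, -14); a normal to α is KL × KM = (-19, 114, -38).
Using K: α has equation -19x + 114y - 38z = -608.
Substitute r = (1, -10, 4) + t(111, 185, -185) into the plane: -1311 + 26011t = -608, so t = 1/37.
Intersection: (1, -10, 4) + (1/37)·(111, 185, -185) = (4, -5, -1).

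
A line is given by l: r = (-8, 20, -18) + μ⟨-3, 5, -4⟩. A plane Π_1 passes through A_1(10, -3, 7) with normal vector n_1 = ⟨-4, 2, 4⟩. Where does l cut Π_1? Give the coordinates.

(1, 5, -6)

Π_1: n_1·r = n_1·A_1 gives -4x + 2y + 4z = -18.
Substitute r = (-8, 20, -18) + t(-3, 5, -4) into the plane: 0 + 6t = -18, so t = -3.
Intersection: (-8, 20, -18) + (-3)·(-3, 5, -4) = (1, 5, -6).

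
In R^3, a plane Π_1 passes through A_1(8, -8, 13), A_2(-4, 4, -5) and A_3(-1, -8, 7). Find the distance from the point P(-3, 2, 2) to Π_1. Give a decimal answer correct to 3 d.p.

A_1A_2 = (-12, 12, -18), A_1A_3 = (-9, 0, -6); a normal to Π_1 is A_1A_2 × A_1A_3 = (-72, 90, 108).
Using A_1: Π_1 has equation -72x + 90y + 108z = 108.
n·P − d = (-72)·(-3) + (90)·(2) + (108)·(2) − 108 = 504; |n| = √24948.
Distance = |504| / √24948 = 504/√24948 ≈ 3.191.

3.191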